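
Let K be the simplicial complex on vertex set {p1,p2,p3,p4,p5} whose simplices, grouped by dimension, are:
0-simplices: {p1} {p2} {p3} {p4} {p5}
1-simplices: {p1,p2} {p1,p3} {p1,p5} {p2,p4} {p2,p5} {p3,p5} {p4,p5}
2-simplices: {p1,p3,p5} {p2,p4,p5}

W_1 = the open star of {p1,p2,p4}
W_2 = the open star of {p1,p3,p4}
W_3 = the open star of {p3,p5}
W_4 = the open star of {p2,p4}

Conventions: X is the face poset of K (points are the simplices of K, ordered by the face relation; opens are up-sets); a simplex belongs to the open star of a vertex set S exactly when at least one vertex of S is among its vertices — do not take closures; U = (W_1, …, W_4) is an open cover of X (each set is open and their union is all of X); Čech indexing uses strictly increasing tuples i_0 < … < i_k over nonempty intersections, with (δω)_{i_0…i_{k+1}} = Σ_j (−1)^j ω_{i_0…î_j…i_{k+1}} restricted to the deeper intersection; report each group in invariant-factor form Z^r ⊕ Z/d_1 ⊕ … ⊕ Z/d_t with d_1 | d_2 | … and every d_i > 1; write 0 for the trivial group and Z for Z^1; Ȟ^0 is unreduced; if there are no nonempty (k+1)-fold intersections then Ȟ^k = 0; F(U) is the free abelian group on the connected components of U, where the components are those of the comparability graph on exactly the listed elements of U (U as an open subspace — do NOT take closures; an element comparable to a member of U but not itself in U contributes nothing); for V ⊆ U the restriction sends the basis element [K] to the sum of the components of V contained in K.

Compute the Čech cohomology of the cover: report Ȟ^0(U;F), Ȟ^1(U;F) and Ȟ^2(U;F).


Ȟ^0 ≅ Z,  Ȟ^1 ≅ Z,  Ȟ^2 ≅ 0

nonempty intersections:
  W1={{p1},{p2},{p4},{p1,p2},{p1,p3},{p1,p5},{p2,p4},{p2,p5},{p4,p5},{p1,p3,p5},{p2,p4,p5}} W2={{p1},{p3},{p4},{p1,p2},{p1,p3},{p1,p5},{p2,p4},{p3,p5},{p4,p5},{p1,p3,p5},{p2,p4,p5}} W3={{p3},{p5},{p1,p3},{p1,p5},{p2,p5},{p3,p5},{p4,p5},{p1,p3,p5},{p2,p4,p5}} W4={{p2},{p4},{p1,p2},{p2,p4},{p2,p5},{p4,p5},{p2,p4,p5}}
  W12={{p1},{p4},{p1,p2},{p1,p3},{p1,p5},{p2,p4},{p4,p5},{p1,p3,p5},{p2,p4,p5}} W13={{p1,p3},{p1,p5},{p2,p5},{p4,p5},{p1,p3,p5},{p2,p4,p5}} W14={{p2},{p4},{p1,p2},{p2,p4},{p2,p5},{p4,p5},{p2,p4,p5}} W23={{p3},{p1,p3},{p1,p5},{p3,p5},{p4,p5},{p1,p3,p5},{p2,p4,p5}} W24={{p4},{p1,p2},{p2,p4},{p4,p5},{p2,p4,p5}} W34={{p2,p5},{p4,p5},{p2,p4,p5}}
  W123={{p1,p3},{p1,p5},{p4,p5},{p1,p3,p5},{p2,p4,p5}} W124={{p4},{p1,p2},{p2,p4},{p4,p5},{p2,p4,p5}} W134={{p2,p5},{p4,p5},{p2,p4,p5}} W234={{p4,p5},{p2,p4,p5}}
  W1234={{p4,p5},{p2,p4,p5}}
components per intersection:
  W1: {{p1},{p2},{p4},{p1,p2},{p1,p3},{p1,p5},{p2,p4},{p2,p5},{p4,p5},{p1,p3,p5},{p2,p4,p5}}
  W2: {{p1},{p3},{p1,p2},{p1,p3},{p1,p5},{p3,p5},{p1,p3,p5}} {{p4},{p2,p4},{p4,p5},{p2,p4,p5}}
  W3: {{p3},{p5},{p1,p3},{p1,p5},{p2,p5},{p3,p5},{p4,p5},{p1,p3,p5},{p2,p4,p5}}
  W4: {{p2},{p4},{p1,p2},{p2,p4},{p2,p5},{p4,p5},{p2,p4,p5}}
  W12: {{p1},{p1,p2},{p1,p3},{p1,p5},{p1,p3,p5}} {{p4},{p2,p4},{p4,p5},{p2,p4,p5}}
  W13: {{p1,p3},{p1,p5},{p1,p3,p5}} {{p2,p5},{p4,p5},{p2,p4,p5}}
  W14: {{p2},{p4},{p1,p2},{p2,p4},{p2,p5},{p4,p5},{p2,p4,p5}}
  W23: {{p3},{p1,p3},{p1,p5},{p3,p5},{p1,p3,p5}} {{p4,p5},{p2,p4,p5}}
  W24: {{p4},{p2,p4},{p4,p5},{p2,p4,p5}} {{p1,p2}}
  W34: {{p2,p5},{p4,p5},{p2,p4,p5}}
  W123: {{p1,p3},{p1,p5},{p1,p3,p5}} {{p4,p5},{p2,p4,p5}}
  W124: {{p4},{p2,p4},{p4,p5},{p2,p4,p5}} {{p1,p2}}
  W134: {{p2,p5},{p4,p5},{p2,p4,p5}}
  W234: {{p4,p5},{p2,p4,p5}}
  W1234: {{p4,p5},{p2,p4,p5}}
C dims 5,10,6,1; δ0: rk 4, SNF 1^4; δ1: rk 5, SNF 1^5; δ2: rk 1, SNF 1^1
Ȟ^0: (5−4)−0=1 ⇒ Z
Ȟ^1: (10−5)−4=1 ⇒ Z
Ȟ^2: (6−1)−5=0 ⇒ 0


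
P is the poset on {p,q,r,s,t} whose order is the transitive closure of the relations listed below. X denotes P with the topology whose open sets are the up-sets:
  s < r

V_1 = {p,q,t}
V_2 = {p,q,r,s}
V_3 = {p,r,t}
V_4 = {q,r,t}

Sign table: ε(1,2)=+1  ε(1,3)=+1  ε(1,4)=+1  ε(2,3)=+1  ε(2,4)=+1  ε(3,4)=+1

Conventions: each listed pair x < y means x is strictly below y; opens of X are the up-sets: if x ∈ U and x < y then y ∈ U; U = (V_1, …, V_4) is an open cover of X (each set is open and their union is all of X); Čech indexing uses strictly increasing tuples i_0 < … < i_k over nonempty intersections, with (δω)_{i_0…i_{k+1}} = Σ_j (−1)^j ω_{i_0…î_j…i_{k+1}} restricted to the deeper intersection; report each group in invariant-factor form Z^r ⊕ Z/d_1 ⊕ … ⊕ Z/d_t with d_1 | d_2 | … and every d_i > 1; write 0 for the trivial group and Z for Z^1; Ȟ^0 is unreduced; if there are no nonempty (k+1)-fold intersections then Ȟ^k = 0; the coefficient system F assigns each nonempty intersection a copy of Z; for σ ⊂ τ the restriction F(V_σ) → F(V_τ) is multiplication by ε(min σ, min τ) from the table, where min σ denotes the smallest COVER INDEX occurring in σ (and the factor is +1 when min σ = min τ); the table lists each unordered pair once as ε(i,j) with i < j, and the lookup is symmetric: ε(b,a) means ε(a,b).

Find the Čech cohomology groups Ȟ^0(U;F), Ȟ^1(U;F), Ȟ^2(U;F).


Ȟ^0(U;F) ≅ Z,  Ȟ^1(U;F) ≅ 0,  Ȟ^2(U;F) ≅ Z

cover nerve:
  V12={p,q} V13={p,t} V14={q,t} V23={p,r} V24={q,r} V34={r,t}
  V123={p} V124={q} V134={t} V234={r}
C dims 4,6,4; δ0: rk 3, SNF 1^3; δ1: rk 3, SNF 1^3
Ȟ^0: (4−3)−0=1 ⇒ Z
Ȟ^1: (6−3)−3=0 ⇒ 0
Ȟ^2: (4−0)−3=1 ⇒ Z


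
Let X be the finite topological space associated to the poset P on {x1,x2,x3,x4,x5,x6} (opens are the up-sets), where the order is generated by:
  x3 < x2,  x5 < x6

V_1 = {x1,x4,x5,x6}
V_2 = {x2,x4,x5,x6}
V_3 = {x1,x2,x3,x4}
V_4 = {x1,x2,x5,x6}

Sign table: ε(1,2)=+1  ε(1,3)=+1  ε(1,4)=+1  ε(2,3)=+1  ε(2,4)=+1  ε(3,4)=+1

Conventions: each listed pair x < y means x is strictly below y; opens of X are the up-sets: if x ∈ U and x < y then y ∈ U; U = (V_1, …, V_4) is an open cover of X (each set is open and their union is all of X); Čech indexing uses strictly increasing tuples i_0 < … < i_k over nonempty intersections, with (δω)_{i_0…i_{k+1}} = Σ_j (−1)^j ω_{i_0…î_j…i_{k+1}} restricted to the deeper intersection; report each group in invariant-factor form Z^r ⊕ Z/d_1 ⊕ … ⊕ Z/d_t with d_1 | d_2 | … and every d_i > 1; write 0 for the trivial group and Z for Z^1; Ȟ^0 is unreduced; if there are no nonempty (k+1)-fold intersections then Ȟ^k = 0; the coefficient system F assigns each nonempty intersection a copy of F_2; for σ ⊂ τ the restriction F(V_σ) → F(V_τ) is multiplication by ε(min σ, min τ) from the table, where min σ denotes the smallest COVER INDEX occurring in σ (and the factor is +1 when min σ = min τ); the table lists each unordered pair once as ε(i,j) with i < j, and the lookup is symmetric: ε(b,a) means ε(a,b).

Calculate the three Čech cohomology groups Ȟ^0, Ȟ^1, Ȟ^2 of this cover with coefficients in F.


nerve simplices:
  V12={x4,x5,x6} V13={x1,x4} V14={x1,x5,x6} V23={x2,x4} V24={x2,x5,x6} V34={x1,x2}
  V123={x4} V124={x5,x6} V134={x1} V234={x2}
C dims 4,6,4; δ0: rk_F2 3; δ1: rk_F2 3
degree 0: 4−3−0 = 1 → Ȟ^0 ≅ Z/2
degree 1: 6−3−3 = 0 → Ȟ^1 ≅ 0
degree 2: 4−0−3 = 1 → Ȟ^2 ≅ Z/2

Ȟ^0 ≅ Z/2,  Ȟ^1 ≅ 0,  Ȟ^2 ≅ Z/2


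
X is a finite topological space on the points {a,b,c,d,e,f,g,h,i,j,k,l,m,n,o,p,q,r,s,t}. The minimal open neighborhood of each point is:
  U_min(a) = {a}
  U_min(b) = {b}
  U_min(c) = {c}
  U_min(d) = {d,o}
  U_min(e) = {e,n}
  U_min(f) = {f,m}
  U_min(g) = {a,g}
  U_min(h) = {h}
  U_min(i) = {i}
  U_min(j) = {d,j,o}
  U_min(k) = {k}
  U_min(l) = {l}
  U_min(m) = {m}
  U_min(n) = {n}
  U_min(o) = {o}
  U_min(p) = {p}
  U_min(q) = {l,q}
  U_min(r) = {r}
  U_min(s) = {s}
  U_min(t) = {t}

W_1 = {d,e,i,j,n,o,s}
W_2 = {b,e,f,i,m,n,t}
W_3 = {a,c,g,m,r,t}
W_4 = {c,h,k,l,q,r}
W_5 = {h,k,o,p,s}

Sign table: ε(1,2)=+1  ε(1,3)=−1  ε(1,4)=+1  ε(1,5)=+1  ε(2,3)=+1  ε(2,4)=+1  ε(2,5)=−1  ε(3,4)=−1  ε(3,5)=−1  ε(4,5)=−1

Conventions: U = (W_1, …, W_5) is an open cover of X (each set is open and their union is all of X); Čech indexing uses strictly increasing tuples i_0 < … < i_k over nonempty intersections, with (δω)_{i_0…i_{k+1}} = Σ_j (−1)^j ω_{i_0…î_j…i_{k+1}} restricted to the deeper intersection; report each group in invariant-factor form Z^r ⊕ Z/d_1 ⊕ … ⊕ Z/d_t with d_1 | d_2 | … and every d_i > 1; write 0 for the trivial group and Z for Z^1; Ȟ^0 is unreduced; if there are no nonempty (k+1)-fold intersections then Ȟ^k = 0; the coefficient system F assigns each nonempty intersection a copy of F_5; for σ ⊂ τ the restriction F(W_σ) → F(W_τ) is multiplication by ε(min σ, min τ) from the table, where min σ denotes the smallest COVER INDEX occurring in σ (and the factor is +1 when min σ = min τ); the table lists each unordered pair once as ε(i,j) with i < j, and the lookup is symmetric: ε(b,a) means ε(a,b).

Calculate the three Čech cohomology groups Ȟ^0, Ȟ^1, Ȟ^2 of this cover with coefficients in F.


nonempty overlaps:
  W12={e,i,n} W15={o,s} W23={m,t} W34={c,r} W45={h,k}
C dims 5,5; δ0: rk_F5 4
degree 0: 5−4−0 = 1 → Ȟ^0 ≅ Z/5
degree 1: 5−0−4 = 1 → Ȟ^1 ≅ Z/5
degree 2: 0−0−0 = 0 → Ȟ^2 ≅ 0

Ȟ^0(U;F) ≅ Z/5,  Ȟ^1(U;F) ≅ Z/5,  Ȟ^2(U;F) ≅ 0


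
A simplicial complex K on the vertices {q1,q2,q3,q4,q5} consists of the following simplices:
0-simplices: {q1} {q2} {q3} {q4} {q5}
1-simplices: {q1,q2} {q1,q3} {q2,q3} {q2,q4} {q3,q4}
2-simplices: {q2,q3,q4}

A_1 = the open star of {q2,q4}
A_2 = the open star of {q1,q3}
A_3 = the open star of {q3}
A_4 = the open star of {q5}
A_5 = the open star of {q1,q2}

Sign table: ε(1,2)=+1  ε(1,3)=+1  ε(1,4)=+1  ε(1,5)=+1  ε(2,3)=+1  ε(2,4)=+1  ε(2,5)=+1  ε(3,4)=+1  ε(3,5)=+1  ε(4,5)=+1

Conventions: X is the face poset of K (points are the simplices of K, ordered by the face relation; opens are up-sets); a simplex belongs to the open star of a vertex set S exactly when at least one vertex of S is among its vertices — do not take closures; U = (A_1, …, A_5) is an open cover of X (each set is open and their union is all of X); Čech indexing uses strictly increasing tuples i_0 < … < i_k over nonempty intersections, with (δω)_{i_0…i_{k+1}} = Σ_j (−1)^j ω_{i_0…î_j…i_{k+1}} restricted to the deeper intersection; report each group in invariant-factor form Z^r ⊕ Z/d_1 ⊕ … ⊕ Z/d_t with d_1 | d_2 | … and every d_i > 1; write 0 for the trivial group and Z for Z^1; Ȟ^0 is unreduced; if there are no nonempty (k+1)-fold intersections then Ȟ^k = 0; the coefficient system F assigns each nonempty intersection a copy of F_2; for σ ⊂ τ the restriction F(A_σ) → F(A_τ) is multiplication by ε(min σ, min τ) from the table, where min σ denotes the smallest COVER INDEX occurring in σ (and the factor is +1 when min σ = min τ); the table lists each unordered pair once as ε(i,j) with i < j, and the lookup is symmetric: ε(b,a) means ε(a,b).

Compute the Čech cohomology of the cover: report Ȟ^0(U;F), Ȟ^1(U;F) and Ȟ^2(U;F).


Ȟ^0 ≅ Z/2 ⊕ Z/2; Ȟ^1 ≅ 0; Ȟ^2 ≅ 0

nerve of the cover:
  A1={{q2},{q4},{q1,q2},{q2,q3},{q2,q4},{q3,q4},{q2,q3,q4}} A2={{q1},{q3},{q1,q2},{q1,q3},{q2,q3},{q3,q4},{q2,q3,q4}} A3={{q3},{q1,q3},{q2,q3},{q3,q4},{q2,q3,q4}} A4={{q5}} A5={{q1},{q2},{q1,q2},{q1,q3},{q2,q3},{q2,q4},{q2,q3,q4}}
  A12={{q1,q2},{q2,q3},{q3,q4},{q2,q3,q4}} A13={{q2,q3},{q3,q4},{q2,q3,q4}} A15={{q2},{q1,q2},{q2,q3},{q2,q4},{q2,q3,q4}} A23={{q3},{q1,q3},{q2,q3},{q3,q4},{q2,q3,q4}} A25={{q1},{q1,q2},{q1,q3},{q2,q3},{q2,q3,q4}} A35={{q1,q3},{q2,q3},{q2,q3,q4}}
  A123={{q2,q3},{q3,q4},{q2,q3,q4}} A125={{q1,q2},{q2,q3},{q2,q3,q4}} A135={{q2,q3},{q2,q3,q4}} A235={{q1,q3},{q2,q3},{q2,q3,q4}}
  A1235={{q2,q3},{q2,q3,q4}}
C dims 5,6,4,1; δ0: rk_F2 3; δ1: rk_F2 3; δ2: rk_F2 1
Ȟ^0 = (5 − 3) − 0 = 2, so Ȟ^0 ≅ Z/2 ⊕ Z/2
Ȟ^1 = (6 − 3) − 3 = 0, so Ȟ^1 ≅ 0
Ȟ^2 = (4 − 1) − 3 = 0, so Ȟ^2 ≅ 0


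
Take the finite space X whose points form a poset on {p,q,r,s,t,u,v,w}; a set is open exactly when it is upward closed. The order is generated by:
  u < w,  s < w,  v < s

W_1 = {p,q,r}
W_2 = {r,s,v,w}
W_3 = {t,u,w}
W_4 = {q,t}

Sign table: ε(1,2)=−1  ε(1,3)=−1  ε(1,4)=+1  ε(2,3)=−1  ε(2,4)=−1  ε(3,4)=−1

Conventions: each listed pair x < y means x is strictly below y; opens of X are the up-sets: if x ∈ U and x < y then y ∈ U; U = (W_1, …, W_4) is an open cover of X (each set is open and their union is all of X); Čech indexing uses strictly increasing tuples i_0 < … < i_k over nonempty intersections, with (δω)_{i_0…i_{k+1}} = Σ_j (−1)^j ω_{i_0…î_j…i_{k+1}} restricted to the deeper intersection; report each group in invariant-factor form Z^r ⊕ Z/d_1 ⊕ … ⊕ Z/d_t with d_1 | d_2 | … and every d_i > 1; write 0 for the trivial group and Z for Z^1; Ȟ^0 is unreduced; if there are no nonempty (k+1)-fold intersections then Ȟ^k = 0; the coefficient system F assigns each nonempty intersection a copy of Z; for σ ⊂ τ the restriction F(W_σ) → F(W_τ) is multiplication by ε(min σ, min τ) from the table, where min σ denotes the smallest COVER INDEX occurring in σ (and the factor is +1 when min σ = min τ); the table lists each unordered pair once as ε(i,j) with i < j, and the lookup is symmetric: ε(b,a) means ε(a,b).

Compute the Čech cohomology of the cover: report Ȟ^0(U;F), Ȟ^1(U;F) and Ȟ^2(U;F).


Ȟ^0(U;F) ≅ 0,  Ȟ^1(U;F) ≅ Z/2,  Ȟ^2(U;F) ≅ 0

intersection data:
  W12={r} W14={q} W23={w} W34={t}
C dims 4,4; δ0: rk 4, SNF 1^3·2
Ȟ^0 = (4 − 4) − 0 = 0, so Ȟ^0 ≅ 0
Ȟ^1 = (4 − 0) − 4 = 0 plus torsion [2], so Ȟ^1 ≅ Z/2
Ȟ^2 = (0 − 0) − 0 = 0, so Ȟ^2 ≅ 0


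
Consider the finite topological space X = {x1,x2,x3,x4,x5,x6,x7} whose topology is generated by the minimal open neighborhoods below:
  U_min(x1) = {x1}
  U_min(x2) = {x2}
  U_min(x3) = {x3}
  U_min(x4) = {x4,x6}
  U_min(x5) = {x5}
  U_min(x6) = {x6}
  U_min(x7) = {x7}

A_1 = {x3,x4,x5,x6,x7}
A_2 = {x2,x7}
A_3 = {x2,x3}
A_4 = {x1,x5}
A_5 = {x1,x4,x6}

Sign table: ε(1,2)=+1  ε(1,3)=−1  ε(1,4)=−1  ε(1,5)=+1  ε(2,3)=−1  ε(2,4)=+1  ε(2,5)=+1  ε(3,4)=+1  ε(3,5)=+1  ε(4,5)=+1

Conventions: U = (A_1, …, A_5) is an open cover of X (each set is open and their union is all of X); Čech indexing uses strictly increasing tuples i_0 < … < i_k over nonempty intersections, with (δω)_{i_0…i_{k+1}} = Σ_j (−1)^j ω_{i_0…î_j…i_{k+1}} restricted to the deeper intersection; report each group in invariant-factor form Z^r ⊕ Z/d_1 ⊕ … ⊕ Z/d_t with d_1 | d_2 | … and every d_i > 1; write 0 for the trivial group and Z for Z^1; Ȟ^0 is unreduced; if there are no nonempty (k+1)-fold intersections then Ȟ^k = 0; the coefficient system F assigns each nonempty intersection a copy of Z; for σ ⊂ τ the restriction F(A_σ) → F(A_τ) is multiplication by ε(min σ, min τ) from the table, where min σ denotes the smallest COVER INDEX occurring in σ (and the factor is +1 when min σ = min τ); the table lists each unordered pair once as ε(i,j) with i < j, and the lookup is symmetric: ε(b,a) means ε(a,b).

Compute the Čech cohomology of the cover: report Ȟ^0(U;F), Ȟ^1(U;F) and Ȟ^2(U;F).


Ȟ^0 = 0, Ȟ^1 = Z ⊕ Z/2 and Ȟ^2 = 0

nonempty intersections:
  A12={x7} A13={x3} A14={x5} A15={x4,x6} A23={x2} A45={x1}
C dims 5,6; δ0: rk 5, SNF 1^4·2
Ȟ^0: (5−5)−0=0 ⇒ 0
Ȟ^1: (6−0)−5=1 plus torsion [2] ⇒ Z ⊕ Z/2
Ȟ^2: (0−0)−0=0 ⇒ 0


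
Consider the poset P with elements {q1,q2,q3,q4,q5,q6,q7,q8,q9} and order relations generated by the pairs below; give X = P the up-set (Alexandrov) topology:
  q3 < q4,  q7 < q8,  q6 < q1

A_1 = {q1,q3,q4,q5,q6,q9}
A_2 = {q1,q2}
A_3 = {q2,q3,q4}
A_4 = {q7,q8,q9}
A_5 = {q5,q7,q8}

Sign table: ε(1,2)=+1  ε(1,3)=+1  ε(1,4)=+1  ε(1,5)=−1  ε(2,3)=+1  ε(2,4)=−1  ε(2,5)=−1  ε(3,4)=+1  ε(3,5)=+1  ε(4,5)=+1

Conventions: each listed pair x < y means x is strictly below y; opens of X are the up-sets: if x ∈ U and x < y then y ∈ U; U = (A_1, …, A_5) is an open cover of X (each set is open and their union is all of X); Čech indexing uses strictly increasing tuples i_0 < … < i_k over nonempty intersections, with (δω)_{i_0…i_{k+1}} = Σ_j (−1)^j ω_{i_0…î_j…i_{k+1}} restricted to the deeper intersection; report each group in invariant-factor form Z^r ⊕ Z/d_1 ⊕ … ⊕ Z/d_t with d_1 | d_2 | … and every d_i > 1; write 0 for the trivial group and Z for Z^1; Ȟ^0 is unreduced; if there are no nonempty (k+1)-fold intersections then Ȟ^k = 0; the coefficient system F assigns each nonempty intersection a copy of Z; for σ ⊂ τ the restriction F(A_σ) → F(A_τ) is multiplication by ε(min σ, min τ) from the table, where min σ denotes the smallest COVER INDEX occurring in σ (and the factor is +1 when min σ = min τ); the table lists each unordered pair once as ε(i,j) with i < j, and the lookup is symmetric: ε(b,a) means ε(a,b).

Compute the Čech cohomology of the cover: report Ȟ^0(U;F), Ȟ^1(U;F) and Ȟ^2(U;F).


Ȟ^0 ≅ 0,  Ȟ^1 ≅ Z ⊕ Z/2,  Ȟ^2 ≅ 0

cover nerve:
  A12={q1} A13={q3,q4} A14={q9} A15={q5} A23={q2} A45={q7,q8}
C dims 5,6; δ0: rk 5, SNF 1^4·2
Ȟ^0: (5−5)−0=0 ⇒ 0
Ȟ^1: (6−0)−5=1 plus torsion [2] ⇒ Z ⊕ Z/2
Ȟ^2: (0−0)−0=0 ⇒ 0


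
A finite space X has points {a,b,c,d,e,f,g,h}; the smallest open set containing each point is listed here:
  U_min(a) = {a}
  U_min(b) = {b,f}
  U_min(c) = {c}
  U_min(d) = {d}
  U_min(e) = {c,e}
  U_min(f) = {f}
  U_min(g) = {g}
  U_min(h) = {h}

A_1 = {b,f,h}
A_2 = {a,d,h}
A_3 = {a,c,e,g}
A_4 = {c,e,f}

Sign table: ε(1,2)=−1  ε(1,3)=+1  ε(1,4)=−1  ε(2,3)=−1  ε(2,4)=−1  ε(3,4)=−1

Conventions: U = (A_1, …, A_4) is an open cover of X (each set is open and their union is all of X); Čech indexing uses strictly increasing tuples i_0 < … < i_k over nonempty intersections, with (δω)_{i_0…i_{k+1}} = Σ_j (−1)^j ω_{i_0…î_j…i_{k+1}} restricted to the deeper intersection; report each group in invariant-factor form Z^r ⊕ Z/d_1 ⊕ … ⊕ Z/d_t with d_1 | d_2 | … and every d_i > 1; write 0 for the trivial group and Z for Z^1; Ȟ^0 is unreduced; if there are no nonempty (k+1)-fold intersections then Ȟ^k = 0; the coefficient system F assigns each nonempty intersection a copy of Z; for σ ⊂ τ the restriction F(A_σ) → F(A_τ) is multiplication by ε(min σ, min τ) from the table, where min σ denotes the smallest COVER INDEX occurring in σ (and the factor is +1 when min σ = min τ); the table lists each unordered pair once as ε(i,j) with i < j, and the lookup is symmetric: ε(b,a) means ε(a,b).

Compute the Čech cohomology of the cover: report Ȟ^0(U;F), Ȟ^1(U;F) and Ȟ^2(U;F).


Ȟ^0 = Z, Ȟ^1 = Z and Ȟ^2 = 0

nerve of the cover:
  A12={h} A14={f} A23={a} A34={c,e}
C dims 4,4; δ0: rk 3, SNF 1^3
Ȟ^0 = (4 − 3) − 0 = 1, so Ȟ^0 ≅ Z
Ȟ^1 = (4 − 0) − 3 = 1, so Ȟ^1 ≅ Z
Ȟ^2 = (0 − 0) − 0 = 0, so Ȟ^2 ≅ 0


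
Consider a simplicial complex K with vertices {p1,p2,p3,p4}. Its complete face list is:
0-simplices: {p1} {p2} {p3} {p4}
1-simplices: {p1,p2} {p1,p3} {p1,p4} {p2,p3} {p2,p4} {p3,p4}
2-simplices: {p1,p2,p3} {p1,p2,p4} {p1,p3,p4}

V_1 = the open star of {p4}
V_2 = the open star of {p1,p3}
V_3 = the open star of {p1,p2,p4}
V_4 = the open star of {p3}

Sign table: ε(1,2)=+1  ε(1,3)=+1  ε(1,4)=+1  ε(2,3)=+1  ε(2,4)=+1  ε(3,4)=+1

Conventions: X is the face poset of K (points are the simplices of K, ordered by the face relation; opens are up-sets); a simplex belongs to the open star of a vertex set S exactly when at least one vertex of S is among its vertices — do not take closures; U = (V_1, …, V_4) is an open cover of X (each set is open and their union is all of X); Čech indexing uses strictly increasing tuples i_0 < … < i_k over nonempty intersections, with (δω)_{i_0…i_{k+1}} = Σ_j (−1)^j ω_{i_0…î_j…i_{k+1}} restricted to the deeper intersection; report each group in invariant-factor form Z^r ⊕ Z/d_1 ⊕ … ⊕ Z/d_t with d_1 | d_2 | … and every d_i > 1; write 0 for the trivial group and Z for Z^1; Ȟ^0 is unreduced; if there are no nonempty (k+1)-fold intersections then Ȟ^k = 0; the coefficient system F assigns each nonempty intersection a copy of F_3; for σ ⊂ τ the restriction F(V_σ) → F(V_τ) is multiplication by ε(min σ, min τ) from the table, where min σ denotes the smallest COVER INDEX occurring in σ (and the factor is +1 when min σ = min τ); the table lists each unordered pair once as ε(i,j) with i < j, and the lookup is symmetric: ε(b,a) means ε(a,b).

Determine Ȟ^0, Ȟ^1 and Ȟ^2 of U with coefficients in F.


Ȟ^0(U;F) ≅ Z/3; Ȟ^1(U;F) ≅ 0; Ȟ^2(U;F) ≅ 0

nerve of the cover:
  V1={{p4},{p1,p4},{p2,p4},{p3,p4},{p1,p2,p4},{p1,p3,p4}} V2={{p1},{p3},{p1,p2},{p1,p3},{p1,p4},{p2,p3},{p3,p4},{p1,p2,p3},{p1,p2,p4},{p1,p3,p4}} V3={{p1},{p2},{p4},{p1,p2},{p1,p3},{p1,p4},{p2,p3},{p2,p4},{p3,p4},{p1,p2,p3},{p1,p2,p4},{p1,p3,p4}} V4={{p3},{p1,p3},{p2,p3},{p3,p4},{p1,p2,p3},{p1,p3,p4}}
  V12={{p1,p4},{p3,p4},{p1,p2,p4},{p1,p3,p4}} V13={{p4},{p1,p4},{p2,p4},{p3,p4},{p1,p2,p4},{p1,p3,p4}} V14={{p3,p4},{p1,p3,p4}} V23={{p1},{p1,p2},{p1,p3},{p1,p4},{p2,p3},{p3,p4},{p1,p2,p3},{p1,p2,p4},{p1,p3,p4}} V24={{p3},{p1,p3},{p2,p3},{p3,p4},{p1,p2,p3},{p1,p3,p4}} V34={{p1,p3},{p2,p3},{p3,p4},{p1,p2,p3},{p1,p3,p4}}
  V123={{p1,p4},{p3,p4},{p1,p2,p4},{p1,p3,p4}} V124={{p3,p4},{p1,p3,p4}} V134={{p3,p4},{p1,p3,p4}} V234={{p1,p3},{p2,p3},{p3,p4},{p1,p2,p3},{p1,p3,p4}}
  V1234={{p3,p4},{p1,p3,p4}}
C dims 4,6,4,1; δ0: rk_F3 3; δ1: rk_F3 3; δ2: rk_F3 1
Ȟ^0 = (4 − 3) − 0 = 1, so Ȟ^0 ≅ Z/3
Ȟ^1 = (6 − 3) − 3 = 0, so Ȟ^1 ≅ 0
Ȟ^2 = (4 − 1) − 3 = 0, so Ȟ^2 ≅ 0


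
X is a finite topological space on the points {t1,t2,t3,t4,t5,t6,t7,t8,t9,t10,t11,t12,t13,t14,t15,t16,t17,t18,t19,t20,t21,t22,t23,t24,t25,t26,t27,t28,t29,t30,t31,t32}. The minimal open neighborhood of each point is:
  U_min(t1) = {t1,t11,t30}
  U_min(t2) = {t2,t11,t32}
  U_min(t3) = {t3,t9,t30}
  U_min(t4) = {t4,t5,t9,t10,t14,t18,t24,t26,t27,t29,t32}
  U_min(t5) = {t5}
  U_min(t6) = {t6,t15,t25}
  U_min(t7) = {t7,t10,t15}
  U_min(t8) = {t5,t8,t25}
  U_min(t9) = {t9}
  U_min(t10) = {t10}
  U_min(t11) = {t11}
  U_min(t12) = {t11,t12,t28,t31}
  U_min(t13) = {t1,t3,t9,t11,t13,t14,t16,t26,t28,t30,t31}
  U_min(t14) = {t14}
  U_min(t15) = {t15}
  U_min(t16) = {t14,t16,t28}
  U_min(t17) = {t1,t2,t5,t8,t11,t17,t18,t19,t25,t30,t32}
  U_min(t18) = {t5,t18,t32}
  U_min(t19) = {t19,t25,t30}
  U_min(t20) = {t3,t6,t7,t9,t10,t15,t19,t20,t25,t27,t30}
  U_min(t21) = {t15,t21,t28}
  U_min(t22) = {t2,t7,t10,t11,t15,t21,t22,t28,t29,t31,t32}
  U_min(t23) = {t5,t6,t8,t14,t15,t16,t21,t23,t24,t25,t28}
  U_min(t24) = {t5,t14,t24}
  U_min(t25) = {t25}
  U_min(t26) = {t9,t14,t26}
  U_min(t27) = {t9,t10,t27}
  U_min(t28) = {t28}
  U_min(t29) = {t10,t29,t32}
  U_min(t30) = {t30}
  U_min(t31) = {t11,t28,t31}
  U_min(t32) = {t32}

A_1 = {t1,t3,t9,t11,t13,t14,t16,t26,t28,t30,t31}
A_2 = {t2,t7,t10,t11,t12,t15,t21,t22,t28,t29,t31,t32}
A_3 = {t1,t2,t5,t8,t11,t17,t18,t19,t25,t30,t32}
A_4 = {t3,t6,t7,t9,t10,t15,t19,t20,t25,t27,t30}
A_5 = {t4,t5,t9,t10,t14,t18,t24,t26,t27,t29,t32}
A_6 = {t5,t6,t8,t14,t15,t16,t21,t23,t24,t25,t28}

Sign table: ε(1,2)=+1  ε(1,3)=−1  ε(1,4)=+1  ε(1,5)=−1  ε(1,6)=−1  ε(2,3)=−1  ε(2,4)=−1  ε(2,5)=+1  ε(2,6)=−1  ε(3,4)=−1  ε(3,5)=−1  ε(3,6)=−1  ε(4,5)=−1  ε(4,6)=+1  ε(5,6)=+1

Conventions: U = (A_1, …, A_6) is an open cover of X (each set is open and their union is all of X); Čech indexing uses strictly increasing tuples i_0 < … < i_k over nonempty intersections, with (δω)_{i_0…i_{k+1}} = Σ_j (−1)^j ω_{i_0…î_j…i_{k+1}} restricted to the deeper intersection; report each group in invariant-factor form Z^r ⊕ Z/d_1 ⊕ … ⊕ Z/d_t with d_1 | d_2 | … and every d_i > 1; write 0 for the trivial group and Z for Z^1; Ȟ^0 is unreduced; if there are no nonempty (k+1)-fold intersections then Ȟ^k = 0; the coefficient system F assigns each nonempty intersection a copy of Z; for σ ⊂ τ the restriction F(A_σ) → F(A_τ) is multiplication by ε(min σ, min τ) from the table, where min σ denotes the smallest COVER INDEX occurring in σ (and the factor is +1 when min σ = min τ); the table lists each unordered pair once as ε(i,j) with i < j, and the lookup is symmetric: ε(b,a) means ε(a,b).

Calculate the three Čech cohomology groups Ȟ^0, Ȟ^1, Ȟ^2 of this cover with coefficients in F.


Ȟ^0 = 0,  Ȟ^1 = Z/2,  Ȟ^2 = Z

nerve of the cover:
  A12={t11,t28,t31} A13={t1,t11,t30} A14={t3,t9,t30} A15={t9,t14,t26} A16={t14,t16,t28} A23={t2,t11,t32} A24={t7,t10,t15} A25={t10,t29,t32} A26={t15,t21,t28} A34={t19,t25,t30} A35={t5,t18,t32} A36={t5,t8,t25} A45={t9,t10,t27} A46={t6,t15,t25} A56={t5,t14,t24}
  A123={t11} A126={t28} A134={t30} A145={t9} A156={t14} A235={t32} A245={t10} A246={t15} A346={t25} A356={t5}
C dims 6,15,10; δ0: rk 6, SNF 1^5·2; δ1: rk 9, SNF 1^9
Ȟ^0 = (6 − 6) − 0 = 0, so Ȟ^0 ≅ 0
Ȟ^1 = (15 − 9) − 6 = 0 plus torsion [2], so Ȟ^1 ≅ Z/2
Ȟ^2 = (10 − 0) − 9 = 1, so Ȟ^2 ≅ Z


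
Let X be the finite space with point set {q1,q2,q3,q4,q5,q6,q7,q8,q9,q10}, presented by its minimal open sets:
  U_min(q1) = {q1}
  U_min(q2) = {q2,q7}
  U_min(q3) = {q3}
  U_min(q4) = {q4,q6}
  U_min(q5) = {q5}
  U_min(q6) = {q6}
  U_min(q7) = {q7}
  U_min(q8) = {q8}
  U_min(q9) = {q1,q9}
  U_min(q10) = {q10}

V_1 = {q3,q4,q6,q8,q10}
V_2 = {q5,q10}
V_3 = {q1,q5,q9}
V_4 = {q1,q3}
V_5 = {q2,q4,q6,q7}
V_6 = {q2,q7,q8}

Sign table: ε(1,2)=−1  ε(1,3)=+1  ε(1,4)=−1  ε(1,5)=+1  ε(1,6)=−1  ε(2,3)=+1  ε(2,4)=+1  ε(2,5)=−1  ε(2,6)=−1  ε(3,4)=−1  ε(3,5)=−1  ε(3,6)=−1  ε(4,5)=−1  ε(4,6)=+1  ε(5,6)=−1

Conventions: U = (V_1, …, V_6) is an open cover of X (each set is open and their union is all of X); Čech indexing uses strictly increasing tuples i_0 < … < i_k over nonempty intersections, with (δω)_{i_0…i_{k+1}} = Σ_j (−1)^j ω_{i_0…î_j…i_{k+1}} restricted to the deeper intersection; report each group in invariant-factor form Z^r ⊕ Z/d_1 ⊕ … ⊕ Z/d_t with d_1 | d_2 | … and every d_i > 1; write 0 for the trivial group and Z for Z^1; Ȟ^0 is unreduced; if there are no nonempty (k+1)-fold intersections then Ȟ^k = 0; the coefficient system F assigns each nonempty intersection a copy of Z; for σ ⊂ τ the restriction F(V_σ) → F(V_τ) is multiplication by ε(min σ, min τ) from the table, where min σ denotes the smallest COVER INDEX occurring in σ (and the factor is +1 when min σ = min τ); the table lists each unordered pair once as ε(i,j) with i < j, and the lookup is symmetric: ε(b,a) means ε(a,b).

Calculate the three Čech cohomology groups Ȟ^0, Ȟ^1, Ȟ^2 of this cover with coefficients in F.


nerve simplices:
  V12={q10} V14={q3} V15={q4,q6} V16={q8} V23={q5} V34={q1} V56={q2,q7}
C dims 6,7; δ0: rk 6, SNF 1^5·2
degree 0: 6−6−0 = 0 → Ȟ^0 ≅ 0
degree 1: 7−0−6 = 1 plus torsion [2] → Ȟ^1 ≅ Z ⊕ Z/2
degree 2: 0−0−0 = 0 → Ȟ^2 ≅ 0

Ȟ^0 = 0; Ȟ^1 = Z ⊕ Z/2; Ȟ^2 = 0


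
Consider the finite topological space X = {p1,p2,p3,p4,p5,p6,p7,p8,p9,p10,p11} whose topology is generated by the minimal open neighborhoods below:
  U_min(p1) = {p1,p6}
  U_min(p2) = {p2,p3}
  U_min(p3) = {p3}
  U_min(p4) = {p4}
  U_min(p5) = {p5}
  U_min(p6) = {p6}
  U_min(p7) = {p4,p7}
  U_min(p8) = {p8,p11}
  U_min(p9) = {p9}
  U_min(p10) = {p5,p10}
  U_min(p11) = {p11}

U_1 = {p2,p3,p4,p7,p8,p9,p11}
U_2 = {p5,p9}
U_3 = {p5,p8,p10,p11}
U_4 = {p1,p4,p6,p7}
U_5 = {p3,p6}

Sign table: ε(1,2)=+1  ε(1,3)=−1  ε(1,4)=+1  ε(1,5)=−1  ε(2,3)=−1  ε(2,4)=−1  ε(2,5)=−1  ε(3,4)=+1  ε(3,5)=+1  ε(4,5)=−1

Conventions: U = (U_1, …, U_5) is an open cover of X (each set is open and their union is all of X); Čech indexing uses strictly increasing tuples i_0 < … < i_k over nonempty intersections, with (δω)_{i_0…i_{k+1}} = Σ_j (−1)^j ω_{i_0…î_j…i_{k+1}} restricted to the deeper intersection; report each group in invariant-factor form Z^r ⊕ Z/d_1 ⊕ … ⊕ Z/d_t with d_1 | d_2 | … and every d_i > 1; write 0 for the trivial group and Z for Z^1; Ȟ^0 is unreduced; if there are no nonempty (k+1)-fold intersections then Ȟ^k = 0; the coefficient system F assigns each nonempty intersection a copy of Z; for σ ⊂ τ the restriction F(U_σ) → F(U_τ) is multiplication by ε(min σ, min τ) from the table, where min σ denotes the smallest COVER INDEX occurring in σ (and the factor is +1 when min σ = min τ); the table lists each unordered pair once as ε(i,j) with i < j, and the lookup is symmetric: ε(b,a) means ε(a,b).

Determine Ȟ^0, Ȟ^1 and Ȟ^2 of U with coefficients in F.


nerve simplices:
  U12={p9} U13={p8,p11} U14={p4,p7} U15={p3} U23={p5} U45={p6}
C dims 5,6; δ0: rk 4, SNF 1^4
degree 0: 5−4−0 = 1 → Ȟ^0 ≅ Z
degree 1: 6−0−4 = 2 → Ȟ^1 ≅ Z^2
degree 2: 0−0−0 = 0 → Ȟ^2 ≅ 0

Ȟ^0(U;F) ≅ Z,  Ȟ^1(U;F) ≅ Z^2,  Ȟ^2(U;F) ≅ 0


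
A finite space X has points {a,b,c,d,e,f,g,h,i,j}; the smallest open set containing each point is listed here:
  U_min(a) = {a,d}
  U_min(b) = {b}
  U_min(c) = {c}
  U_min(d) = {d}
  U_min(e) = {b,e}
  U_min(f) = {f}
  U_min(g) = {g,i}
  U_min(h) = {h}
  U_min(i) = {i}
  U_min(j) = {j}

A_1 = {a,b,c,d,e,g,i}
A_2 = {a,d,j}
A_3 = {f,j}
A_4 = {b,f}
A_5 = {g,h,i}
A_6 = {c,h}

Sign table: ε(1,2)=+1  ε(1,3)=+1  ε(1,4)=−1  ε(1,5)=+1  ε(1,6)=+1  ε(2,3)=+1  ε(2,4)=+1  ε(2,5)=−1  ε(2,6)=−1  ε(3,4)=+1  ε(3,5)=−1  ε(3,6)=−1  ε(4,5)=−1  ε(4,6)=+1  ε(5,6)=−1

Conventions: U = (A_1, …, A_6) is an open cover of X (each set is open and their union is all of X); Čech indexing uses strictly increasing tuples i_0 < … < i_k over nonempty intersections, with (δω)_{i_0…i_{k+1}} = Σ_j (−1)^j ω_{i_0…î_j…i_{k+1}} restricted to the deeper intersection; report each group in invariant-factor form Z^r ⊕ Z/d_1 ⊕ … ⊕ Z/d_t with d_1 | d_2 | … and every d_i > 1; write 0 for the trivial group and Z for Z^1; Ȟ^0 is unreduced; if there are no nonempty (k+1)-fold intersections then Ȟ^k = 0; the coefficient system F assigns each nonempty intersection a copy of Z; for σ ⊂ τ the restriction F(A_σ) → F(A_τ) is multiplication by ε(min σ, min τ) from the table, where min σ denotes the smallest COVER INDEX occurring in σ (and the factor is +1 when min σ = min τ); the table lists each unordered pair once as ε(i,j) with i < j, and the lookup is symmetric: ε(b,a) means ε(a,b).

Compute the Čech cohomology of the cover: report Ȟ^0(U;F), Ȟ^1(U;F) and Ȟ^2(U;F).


nerve simplices:
  A12={a,d} A14={b} A15={g,i} A16={c} A23={j} A34={f} A56={h}
C dims 6,7; δ0: rk 6, SNF 1^5·2
degree 0: 6−6−0 = 0 → Ȟ^0 ≅ 0
degree 1: 7−0−6 = 1 plus torsion [2] → Ȟ^1 ≅ Z ⊕ Z/2
degree 2: 0−0−0 = 0 → Ȟ^2 ≅ 0

Ȟ^0(U;F) ≅ 0, Ȟ^1(U;F) ≅ Z ⊕ Z/2 and Ȟ^2(U;F) ≅ 0


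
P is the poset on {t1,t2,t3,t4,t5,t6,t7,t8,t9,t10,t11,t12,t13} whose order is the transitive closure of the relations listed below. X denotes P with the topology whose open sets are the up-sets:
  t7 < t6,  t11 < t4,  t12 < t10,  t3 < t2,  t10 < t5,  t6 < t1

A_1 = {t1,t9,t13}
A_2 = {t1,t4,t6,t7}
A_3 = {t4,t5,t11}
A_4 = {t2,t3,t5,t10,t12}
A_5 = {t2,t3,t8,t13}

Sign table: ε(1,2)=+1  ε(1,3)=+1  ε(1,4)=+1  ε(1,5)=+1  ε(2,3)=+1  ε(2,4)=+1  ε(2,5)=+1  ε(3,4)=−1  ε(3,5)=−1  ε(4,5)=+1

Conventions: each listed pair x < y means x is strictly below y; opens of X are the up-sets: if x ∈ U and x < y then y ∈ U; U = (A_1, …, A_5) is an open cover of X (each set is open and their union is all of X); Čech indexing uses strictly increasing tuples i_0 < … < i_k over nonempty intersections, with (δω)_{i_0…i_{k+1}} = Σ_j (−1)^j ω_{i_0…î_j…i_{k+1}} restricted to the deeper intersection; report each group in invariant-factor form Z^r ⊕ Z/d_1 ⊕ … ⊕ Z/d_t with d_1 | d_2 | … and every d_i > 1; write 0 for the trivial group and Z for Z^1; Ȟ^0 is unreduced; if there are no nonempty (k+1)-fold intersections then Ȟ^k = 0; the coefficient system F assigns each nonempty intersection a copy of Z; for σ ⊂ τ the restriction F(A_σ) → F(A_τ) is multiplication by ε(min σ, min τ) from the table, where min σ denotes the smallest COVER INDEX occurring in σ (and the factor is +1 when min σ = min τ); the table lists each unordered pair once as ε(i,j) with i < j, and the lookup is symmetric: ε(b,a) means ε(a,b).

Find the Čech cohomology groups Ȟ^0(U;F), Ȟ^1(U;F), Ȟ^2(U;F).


Ȟ^0 ≅ 0; Ȟ^1 ≅ Z/2; Ȟ^2 ≅ 0

nerve simplices:
  A12={t1} A15={t13} A23={t4} A34={t5} A45={t2,t3}
C dims 5,5; δ0: rk 5, SNF 1^4·2
degree 0: 5−5−0 = 0 → Ȟ^0 ≅ 0
degree 1: 5−0−5 = 0 plus torsion [2] → Ȟ^1 ≅ Z/2
degree 2: 0−0−0 = 0 → Ȟ^2 ≅ 0


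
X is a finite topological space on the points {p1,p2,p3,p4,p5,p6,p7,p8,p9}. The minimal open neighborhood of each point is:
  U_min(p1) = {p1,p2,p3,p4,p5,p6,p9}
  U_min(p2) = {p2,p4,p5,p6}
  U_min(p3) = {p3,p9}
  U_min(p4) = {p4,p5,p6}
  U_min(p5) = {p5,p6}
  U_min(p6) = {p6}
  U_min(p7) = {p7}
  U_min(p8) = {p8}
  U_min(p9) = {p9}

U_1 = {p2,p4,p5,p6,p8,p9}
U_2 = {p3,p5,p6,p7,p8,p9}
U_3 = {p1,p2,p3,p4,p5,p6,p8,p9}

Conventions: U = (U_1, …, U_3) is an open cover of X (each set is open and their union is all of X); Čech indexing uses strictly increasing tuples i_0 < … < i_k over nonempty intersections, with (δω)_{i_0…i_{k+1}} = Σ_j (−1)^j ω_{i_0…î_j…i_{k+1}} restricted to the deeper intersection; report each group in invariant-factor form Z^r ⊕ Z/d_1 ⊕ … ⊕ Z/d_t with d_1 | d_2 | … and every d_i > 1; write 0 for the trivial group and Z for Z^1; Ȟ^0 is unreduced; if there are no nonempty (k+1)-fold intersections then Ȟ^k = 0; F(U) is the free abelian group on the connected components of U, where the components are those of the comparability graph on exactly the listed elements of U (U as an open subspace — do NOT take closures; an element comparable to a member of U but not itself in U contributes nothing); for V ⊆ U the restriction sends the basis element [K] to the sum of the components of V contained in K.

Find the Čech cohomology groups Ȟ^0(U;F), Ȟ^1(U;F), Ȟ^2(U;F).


nonempty intersections:
  U12={p5,p6,p8,p9} U13={p2,p4,p5,p6,p8,p9} U23={p3,p5,p6,p8,p9}
  U123={p5,p6,p8,p9}
components per intersection:
  U1: {p2,p4,p5,p6} {p8} {p9}
  U2: {p3,p9} {p5,p6} {p7} {p8}
  U3: {p1,p2,p3,p4,p5,p6,p9} {p8}
  U12: {p5,p6} {p8} {p9}
  U13: {p2,p4,p5,p6} {p8} {p9}
  U23: {p3,p9} {p5,p6} {p8}
  U123: {p5,p6} {p8} {p9}
C dims 9,9,3; δ0: rk 6, SNF 1^6; δ1: rk 3, SNF 1^3
Ȟ^0: (9−6)−0=3 ⇒ Z^3
Ȟ^1: (9−3)−6=0 ⇒ 0
Ȟ^2: (3−0)−3=0 ⇒ 0

Ȟ^0(U;F) ≅ Z^3; Ȟ^1(U;F) ≅ 0; Ȟ^2(U;F) ≅ 0


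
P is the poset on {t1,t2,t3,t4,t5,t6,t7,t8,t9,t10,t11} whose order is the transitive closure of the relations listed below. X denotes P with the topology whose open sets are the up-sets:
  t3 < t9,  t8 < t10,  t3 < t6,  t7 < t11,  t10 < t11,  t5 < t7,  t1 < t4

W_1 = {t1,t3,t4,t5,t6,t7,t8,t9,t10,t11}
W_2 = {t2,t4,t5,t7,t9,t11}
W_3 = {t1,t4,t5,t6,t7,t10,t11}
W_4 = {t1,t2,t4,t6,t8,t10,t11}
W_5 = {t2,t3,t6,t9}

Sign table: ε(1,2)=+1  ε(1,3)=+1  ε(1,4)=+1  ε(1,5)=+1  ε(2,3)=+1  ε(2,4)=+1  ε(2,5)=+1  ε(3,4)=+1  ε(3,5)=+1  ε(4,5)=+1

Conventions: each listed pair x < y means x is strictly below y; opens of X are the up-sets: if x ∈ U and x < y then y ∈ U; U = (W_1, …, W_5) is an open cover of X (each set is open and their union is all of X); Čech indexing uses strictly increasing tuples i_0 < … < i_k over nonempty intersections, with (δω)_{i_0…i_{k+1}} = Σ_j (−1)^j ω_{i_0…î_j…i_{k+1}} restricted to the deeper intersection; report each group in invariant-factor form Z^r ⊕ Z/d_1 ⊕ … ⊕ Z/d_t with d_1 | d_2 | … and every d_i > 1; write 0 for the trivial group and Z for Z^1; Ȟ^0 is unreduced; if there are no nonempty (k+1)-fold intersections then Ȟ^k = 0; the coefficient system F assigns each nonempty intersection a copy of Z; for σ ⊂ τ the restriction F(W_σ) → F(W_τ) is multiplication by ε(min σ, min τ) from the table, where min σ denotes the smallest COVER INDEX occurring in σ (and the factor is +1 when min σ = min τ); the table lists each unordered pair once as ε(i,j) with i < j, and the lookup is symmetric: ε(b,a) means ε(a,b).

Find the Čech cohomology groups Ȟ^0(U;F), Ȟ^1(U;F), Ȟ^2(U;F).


nonempty overlaps:
  W12={t4,t5,t7,t9,t11} W13={t1,t4,t5,t6,t7,t10,t11} W14={t1,t4,t6,t8,t10,t11} W15={t3,t6,t9} W23={t4,t5,t7,t11} W24={t2,t4,t11} W25={t2,t9} W34={t1,t4,t6,t10,t11} W35={t6} W45={t2,t6}
  W123={t4,t5,t7,t11} W124={t4,t11} W125={t9} W134={t1,t4,t6,t10,t11} W135={t6} W145={t6} W234={t4,t11} W245={t2} W345={t6}
  W1234={t4,t11} W1345={t6}
C dims 5,10,9,2; δ0: rk 4, SNF 1^4; δ1: rk 6, SNF 1^6; δ2: rk 2, SNF 1^2
degree 0: 5−4−0 = 1 → Ȟ^0 ≅ Z
degree 1: 10−6−4 = 0 → Ȟ^1 ≅ 0
degree 2: 9−2−6 = 1 → Ȟ^2 ≅ Z

Ȟ^0 ≅ Z, Ȟ^1 ≅ 0, Ȟ^2 ≅ Z


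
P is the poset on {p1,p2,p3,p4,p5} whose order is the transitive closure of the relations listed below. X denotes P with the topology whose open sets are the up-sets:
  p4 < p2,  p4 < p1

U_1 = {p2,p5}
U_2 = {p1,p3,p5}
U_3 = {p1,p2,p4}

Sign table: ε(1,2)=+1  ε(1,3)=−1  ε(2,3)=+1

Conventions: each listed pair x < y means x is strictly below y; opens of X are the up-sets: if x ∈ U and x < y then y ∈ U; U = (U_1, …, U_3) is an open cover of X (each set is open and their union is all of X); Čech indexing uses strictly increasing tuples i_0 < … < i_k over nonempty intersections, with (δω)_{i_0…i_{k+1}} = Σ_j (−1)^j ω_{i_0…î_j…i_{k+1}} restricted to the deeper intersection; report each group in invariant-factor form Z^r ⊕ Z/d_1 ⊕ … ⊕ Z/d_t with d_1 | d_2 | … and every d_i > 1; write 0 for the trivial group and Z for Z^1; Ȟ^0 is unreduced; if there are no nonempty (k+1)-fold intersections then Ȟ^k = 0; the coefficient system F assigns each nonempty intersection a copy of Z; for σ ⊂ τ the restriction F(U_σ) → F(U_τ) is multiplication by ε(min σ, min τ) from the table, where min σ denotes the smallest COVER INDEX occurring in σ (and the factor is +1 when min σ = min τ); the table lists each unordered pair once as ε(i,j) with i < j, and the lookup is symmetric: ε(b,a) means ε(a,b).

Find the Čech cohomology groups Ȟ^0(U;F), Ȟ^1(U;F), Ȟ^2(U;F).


Ȟ^0 ≅ 0, Ȟ^1 ≅ Z/2 and Ȟ^2 ≅ 0

nerve of the cover:
  U12={p5} U13={p2} U23={p1}
C dims 3,3; δ0: rk 3, SNF 1^2·2
Ȟ^0 = (3 − 3) − 0 = 0, so Ȟ^0 ≅ 0
Ȟ^1 = (3 − 0) − 3 = 0 plus torsion [2], so Ȟ^1 ≅ Z/2
Ȟ^2 = (0 − 0) − 0 = 0, so Ȟ^2 ≅ 0


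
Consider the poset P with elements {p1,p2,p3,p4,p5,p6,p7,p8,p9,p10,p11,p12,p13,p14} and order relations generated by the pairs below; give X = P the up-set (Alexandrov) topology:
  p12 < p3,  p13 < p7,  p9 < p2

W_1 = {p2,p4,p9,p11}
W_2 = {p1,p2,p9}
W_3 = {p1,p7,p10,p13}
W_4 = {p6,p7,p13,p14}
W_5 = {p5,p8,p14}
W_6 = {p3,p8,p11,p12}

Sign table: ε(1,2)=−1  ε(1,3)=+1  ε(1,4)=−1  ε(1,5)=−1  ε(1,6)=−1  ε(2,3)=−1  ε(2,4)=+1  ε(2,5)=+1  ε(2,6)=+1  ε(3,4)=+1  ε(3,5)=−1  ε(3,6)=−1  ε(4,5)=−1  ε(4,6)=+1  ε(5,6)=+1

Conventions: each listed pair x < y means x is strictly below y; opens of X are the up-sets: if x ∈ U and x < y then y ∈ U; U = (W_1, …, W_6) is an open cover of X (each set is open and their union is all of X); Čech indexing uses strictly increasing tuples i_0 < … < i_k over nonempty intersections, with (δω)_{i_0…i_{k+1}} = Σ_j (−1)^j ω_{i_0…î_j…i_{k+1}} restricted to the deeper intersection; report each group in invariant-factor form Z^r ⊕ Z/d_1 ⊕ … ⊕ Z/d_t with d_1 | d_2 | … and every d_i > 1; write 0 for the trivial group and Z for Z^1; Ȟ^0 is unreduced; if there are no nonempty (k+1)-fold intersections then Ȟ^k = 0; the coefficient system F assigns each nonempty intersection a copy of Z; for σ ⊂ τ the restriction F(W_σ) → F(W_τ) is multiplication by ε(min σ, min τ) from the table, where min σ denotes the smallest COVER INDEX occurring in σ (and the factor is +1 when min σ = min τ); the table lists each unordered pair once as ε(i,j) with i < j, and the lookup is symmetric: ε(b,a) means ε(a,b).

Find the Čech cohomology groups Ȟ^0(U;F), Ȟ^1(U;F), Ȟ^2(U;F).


intersection data:
  W12={p2,p9} W16={p11} W23={p1} W34={p7,p13} W45={p14} W56={p8}
C dims 6,6; δ0: rk 5, SNF 1^5
Ȟ^0 = (6 − 5) − 0 = 1, so Ȟ^0 ≅ Z
Ȟ^1 = (6 − 0) − 5 = 1, so Ȟ^1 ≅ Z
Ȟ^2 = (0 − 0) − 0 = 0, so Ȟ^2 ≅ 0

Ȟ^0 ≅ Z, Ȟ^1 ≅ Z and Ȟ^2 ≅ 0
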